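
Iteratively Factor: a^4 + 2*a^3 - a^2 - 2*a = (a + 1)*(a^3 + a^2 - 2*a) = (a - 1)*(a + 1)*(a^2 + 2*a) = a*(a - 1)*(a + 1)*(a + 2)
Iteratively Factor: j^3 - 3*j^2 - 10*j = (j - 5)*(j^2 + 2*j) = j*(j - 5)*(j + 2)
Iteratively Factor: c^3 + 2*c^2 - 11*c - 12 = (c + 1)*(c^2 + c - 12) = (c - 3)*(c + 1)*(c + 4)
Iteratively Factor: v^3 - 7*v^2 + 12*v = (v - 4)*(v^2 - 3*v) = v*(v - 4)*(v - 3)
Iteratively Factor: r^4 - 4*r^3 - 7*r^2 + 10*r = (r + 2)*(r^3 - 6*r^2 + 5*r) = r*(r + 2)*(r^2 - 6*r + 5) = r*(r - 1)*(r + 2)*(r - 5)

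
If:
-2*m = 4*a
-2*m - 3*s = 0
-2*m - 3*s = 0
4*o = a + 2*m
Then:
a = 3*s/4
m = -3*s/2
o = -9*s/16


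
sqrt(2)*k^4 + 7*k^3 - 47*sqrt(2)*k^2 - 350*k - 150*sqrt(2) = (k - 5*sqrt(2))*(k + 3*sqrt(2))*(k + 5*sqrt(2))*(sqrt(2)*k + 1)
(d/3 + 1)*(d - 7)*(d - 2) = d^3/3 - 2*d^2 - 13*d/3 + 14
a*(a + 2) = a^2 + 2*a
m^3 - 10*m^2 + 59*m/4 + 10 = (m - 8)*(m - 5/2)*(m + 1/2)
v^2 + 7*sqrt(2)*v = v*(v + 7*sqrt(2))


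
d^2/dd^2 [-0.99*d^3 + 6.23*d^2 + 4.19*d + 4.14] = 12.46 - 5.94*d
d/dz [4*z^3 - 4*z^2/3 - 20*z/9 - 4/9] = 12*z^2 - 8*z/3 - 20/9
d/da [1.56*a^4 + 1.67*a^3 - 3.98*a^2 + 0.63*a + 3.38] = 6.24*a^3 + 5.01*a^2 - 7.96*a + 0.63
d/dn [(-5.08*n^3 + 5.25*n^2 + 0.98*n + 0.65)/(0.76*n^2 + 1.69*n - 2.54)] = (-3.8608*n^4 - 17.1704*n^3 + 46.8373*n^2 - 27.658*n - 3.5877)/(0.5776*n^4 + 2.5688*n^3 - 1.0047*n^2 - 8.5852*n + 6.4516)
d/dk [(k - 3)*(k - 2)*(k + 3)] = 3*k^2 - 4*k - 9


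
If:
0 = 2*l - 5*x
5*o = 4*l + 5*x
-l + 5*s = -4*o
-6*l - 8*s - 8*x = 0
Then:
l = 0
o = 0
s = 0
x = 0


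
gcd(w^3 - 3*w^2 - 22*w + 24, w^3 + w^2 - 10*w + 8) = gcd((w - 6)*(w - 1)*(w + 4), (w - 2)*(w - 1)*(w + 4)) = w^2 + 3*w - 4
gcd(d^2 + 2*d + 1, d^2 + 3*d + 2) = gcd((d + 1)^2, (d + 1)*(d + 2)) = d + 1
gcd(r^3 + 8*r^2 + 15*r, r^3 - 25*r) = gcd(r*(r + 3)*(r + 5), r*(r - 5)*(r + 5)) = r^2 + 5*r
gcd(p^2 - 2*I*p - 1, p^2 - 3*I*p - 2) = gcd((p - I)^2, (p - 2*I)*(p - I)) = p - I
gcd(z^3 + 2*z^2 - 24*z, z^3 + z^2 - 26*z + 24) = z^2 + 2*z - 24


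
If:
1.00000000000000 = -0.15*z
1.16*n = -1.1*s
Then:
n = -0.948275862068966*s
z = -6.67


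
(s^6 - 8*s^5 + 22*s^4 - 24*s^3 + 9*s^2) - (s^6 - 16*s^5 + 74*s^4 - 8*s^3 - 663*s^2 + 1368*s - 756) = 8*s^5 - 52*s^4 - 16*s^3 + 672*s^2 - 1368*s + 756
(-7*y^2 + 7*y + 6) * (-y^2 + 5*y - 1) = 7*y^4 - 42*y^3 + 36*y^2 + 23*y - 6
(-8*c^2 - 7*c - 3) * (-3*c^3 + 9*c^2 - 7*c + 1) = 24*c^5 - 51*c^4 + 2*c^3 + 14*c^2 + 14*c - 3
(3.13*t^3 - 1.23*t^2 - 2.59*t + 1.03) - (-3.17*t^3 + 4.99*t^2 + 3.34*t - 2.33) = 6.3*t^3 - 6.22*t^2 - 5.93*t + 3.36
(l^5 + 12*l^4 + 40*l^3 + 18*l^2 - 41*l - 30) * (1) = l^5 + 12*l^4 + 40*l^3 + 18*l^2 - 41*l - 30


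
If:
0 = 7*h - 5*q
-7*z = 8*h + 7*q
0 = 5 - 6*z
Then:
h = -175/534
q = -245/534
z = 5/6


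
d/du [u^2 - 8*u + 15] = 2*u - 8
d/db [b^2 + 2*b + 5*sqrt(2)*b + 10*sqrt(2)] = 2*b + 2 + 5*sqrt(2)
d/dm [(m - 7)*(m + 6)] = 2*m - 1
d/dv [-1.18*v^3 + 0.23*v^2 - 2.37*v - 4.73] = -3.54*v^2 + 0.46*v - 2.37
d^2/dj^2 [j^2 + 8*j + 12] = 2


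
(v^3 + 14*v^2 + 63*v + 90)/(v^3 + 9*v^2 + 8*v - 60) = (v + 3)/(v - 2)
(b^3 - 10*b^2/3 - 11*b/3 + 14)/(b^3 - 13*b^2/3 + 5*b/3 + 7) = (b + 2)/(b + 1)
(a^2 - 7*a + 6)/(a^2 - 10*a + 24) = (a - 1)/(a - 4)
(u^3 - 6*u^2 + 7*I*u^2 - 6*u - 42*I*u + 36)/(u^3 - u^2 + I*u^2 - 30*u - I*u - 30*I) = (u + 6*I)/(u + 5)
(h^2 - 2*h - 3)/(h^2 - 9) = (h + 1)/(h + 3)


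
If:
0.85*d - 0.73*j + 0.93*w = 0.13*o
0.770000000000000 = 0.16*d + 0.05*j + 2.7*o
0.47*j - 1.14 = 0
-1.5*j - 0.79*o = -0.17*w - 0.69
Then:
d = -25.54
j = 2.43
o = 1.75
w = 25.49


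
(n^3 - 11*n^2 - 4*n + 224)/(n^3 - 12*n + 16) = (n^2 - 15*n + 56)/(n^2 - 4*n + 4)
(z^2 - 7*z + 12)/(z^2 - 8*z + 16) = (z - 3)/(z - 4)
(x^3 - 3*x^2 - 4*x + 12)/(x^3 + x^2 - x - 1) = (x^3 - 3*x^2 - 4*x + 12)/(x^3 + x^2 - x - 1)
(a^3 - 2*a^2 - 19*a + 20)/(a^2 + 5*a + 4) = (a^2 - 6*a + 5)/(a + 1)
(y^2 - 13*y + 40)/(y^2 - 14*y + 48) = (y - 5)/(y - 6)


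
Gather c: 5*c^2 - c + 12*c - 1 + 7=5*c^2 + 11*c + 6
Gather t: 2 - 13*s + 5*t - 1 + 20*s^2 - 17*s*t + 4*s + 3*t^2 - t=20*s^2 - 9*s + 3*t^2 + t*(4 - 17*s) + 1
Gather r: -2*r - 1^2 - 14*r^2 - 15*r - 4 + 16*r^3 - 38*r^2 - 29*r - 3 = 16*r^3 - 52*r^2 - 46*r - 8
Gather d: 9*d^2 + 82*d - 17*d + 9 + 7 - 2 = 9*d^2 + 65*d + 14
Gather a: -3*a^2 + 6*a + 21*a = -3*a^2 + 27*a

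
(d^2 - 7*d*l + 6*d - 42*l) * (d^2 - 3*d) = d^4 - 7*d^3*l + 3*d^3 - 21*d^2*l - 18*d^2 + 126*d*l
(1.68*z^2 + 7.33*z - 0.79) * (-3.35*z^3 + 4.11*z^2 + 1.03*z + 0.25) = -5.628*z^5 - 17.6507*z^4 + 34.5032*z^3 + 4.723*z^2 + 1.0188*z - 0.1975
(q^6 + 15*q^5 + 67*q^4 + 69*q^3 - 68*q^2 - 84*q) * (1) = q^6 + 15*q^5 + 67*q^4 + 69*q^3 - 68*q^2 - 84*q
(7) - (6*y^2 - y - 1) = -6*y^2 + y + 8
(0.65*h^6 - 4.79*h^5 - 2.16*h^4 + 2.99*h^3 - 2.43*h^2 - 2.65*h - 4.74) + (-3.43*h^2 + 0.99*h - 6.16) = 0.65*h^6 - 4.79*h^5 - 2.16*h^4 + 2.99*h^3 - 5.86*h^2 - 1.66*h - 10.9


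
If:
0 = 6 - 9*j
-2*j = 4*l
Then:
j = 2/3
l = -1/3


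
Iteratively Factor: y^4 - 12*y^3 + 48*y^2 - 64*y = (y - 4)*(y^3 - 8*y^2 + 16*y) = (y - 4)^2*(y^2 - 4*y) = (y - 4)^3*(y)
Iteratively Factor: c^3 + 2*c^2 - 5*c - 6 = (c - 2)*(c^2 + 4*c + 3) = (c - 2)*(c + 3)*(c + 1)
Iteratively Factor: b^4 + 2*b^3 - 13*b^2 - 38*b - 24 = (b + 2)*(b^3 - 13*b - 12) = (b - 4)*(b + 2)*(b^2 + 4*b + 3) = (b - 4)*(b + 1)*(b + 2)*(b + 3)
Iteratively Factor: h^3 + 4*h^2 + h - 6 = (h + 3)*(h^2 + h - 2) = (h + 2)*(h + 3)*(h - 1)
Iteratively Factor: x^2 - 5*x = (x)*(x - 5)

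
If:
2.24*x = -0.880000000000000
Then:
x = -0.39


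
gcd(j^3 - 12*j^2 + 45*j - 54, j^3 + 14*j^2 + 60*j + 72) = 1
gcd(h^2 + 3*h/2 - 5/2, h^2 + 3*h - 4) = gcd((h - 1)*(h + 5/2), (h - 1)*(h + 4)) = h - 1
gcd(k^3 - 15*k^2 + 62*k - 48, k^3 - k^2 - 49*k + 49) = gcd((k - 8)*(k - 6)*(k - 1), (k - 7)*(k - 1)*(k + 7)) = k - 1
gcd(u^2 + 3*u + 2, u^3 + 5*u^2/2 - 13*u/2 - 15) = u + 2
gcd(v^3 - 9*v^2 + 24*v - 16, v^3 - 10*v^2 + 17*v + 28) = v - 4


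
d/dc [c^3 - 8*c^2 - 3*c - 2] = 3*c^2 - 16*c - 3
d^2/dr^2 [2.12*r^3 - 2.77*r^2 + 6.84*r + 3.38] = 12.72*r - 5.54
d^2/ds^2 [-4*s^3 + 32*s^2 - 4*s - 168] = 64 - 24*s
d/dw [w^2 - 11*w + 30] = 2*w - 11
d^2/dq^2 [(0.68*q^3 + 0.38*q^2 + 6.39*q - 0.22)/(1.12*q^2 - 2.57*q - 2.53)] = (8.88178419700125e-16*q^5 + 31.055176*q^3 + 31.333368*q^2 + 138.555384*q - 82.385094)/(1.404928*q^6 - 9.671424*q^5 + 12.671568*q^4 + 26.719519*q^3 - 28.624167*q^2 - 49.350939*q - 16.194277)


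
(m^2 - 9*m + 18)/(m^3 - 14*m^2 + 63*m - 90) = 1/(m - 5)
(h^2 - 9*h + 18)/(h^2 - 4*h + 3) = (h - 6)/(h - 1)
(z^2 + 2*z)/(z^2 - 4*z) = (z + 2)/(z - 4)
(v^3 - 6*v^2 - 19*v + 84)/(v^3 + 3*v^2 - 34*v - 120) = (v^2 - 10*v + 21)/(v^2 - v - 30)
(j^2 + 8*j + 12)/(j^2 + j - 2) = (j + 6)/(j - 1)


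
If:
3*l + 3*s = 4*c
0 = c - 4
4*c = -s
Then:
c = 4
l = 64/3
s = -16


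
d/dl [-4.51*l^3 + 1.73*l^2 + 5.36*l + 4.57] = -13.53*l^2 + 3.46*l + 5.36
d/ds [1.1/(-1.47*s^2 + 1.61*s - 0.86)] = (3.234*s - 1.771)/(1.47*s^2 - 1.61*s + 0.86)^2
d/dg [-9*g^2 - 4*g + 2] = -18*g - 4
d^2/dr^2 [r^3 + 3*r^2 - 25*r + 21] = 6*r + 6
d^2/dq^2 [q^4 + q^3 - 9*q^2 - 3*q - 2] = 12*q^2 + 6*q - 18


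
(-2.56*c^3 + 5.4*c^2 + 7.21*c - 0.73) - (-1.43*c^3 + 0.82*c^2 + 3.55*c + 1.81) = -1.13*c^3 + 4.58*c^2 + 3.66*c - 2.54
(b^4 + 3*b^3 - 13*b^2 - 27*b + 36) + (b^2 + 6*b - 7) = b^4 + 3*b^3 - 12*b^2 - 21*b + 29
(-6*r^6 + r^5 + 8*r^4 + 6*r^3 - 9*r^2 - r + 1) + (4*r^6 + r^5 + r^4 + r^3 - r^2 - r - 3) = -2*r^6 + 2*r^5 + 9*r^4 + 7*r^3 - 10*r^2 - 2*r - 2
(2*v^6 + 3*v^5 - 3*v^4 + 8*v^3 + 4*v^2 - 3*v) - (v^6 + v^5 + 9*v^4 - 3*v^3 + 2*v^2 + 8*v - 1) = v^6 + 2*v^5 - 12*v^4 + 11*v^3 + 2*v^2 - 11*v + 1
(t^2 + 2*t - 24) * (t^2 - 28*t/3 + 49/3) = t^4 - 22*t^3/3 - 79*t^2/3 + 770*t/3 - 392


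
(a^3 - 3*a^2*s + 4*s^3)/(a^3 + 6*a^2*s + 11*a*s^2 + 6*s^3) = (a^2 - 4*a*s + 4*s^2)/(a^2 + 5*a*s + 6*s^2)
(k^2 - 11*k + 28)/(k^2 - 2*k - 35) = (k - 4)/(k + 5)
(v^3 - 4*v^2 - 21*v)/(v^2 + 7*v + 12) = v*(v - 7)/(v + 4)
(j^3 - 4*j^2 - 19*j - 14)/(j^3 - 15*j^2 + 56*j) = (j^2 + 3*j + 2)/(j*(j - 8))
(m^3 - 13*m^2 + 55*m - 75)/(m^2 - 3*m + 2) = (m^3 - 13*m^2 + 55*m - 75)/(m^2 - 3*m + 2)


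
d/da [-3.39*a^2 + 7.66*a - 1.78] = 7.66 - 6.78*a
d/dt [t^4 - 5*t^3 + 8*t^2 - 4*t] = 4*t^3 - 15*t^2 + 16*t - 4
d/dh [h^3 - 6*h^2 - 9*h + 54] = 3*h^2 - 12*h - 9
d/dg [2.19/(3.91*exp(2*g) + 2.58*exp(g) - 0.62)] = (-17.1258*exp(g) - 5.6502)*exp(g)/(3.91*exp(2*g) + 2.58*exp(g) - 0.62)^2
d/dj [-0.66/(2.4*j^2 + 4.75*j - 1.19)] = (3.168*j + 3.135)/(2.4*j^2 + 4.75*j - 1.19)^2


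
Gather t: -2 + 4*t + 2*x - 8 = 4*t + 2*x - 10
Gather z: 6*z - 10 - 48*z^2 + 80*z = -48*z^2 + 86*z - 10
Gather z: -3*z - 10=-3*z - 10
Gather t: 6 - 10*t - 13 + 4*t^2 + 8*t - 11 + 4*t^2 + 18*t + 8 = 8*t^2 + 16*t - 10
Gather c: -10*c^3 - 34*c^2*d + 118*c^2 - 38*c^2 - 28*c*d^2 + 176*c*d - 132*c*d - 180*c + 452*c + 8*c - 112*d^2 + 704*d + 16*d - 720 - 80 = -10*c^3 + c^2*(80 - 34*d) + c*(-28*d^2 + 44*d + 280) - 112*d^2 + 720*d - 800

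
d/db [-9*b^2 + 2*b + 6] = 2 - 18*b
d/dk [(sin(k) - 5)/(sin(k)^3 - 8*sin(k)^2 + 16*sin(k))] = (15*sin(k) + cos(2*k) - 21)*cos(k)/((sin(k) - 4)^3*sin(k)^2)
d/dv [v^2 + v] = 2*v + 1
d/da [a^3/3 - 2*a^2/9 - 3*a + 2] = a^2 - 4*a/9 - 3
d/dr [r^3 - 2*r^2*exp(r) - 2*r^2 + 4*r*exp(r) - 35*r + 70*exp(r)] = -2*r^2*exp(r) + 3*r^2 - 4*r + 74*exp(r) - 35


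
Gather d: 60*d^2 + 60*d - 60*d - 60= 60*d^2 - 60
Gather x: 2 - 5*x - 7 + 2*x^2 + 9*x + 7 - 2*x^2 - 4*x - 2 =0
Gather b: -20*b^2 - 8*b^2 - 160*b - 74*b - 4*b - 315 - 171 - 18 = -28*b^2 - 238*b - 504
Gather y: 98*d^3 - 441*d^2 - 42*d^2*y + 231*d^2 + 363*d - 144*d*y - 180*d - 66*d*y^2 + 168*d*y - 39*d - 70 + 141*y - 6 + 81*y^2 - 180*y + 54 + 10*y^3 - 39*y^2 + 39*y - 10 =98*d^3 - 210*d^2 + 144*d + 10*y^3 + y^2*(42 - 66*d) + y*(-42*d^2 + 24*d) - 32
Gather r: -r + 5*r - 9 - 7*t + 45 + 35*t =4*r + 28*t + 36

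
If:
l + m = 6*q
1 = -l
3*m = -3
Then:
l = -1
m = -1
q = -1/3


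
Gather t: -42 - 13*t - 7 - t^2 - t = -t^2 - 14*t - 49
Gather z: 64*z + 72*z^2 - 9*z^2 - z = 63*z^2 + 63*z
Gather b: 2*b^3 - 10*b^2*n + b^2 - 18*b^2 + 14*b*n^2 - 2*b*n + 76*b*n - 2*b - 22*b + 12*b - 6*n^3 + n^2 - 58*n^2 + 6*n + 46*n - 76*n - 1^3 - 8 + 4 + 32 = 2*b^3 + b^2*(-10*n - 17) + b*(14*n^2 + 74*n - 12) - 6*n^3 - 57*n^2 - 24*n + 27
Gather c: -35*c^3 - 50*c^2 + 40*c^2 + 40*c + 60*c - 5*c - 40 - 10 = -35*c^3 - 10*c^2 + 95*c - 50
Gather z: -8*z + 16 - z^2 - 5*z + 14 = -z^2 - 13*z + 30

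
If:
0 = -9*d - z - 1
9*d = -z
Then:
No Solution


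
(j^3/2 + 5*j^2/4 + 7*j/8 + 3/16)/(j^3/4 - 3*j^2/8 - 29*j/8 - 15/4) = (4*j^2 + 4*j + 1)/(2*(j^2 - 3*j - 10))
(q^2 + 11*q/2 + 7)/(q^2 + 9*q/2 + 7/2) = (q + 2)/(q + 1)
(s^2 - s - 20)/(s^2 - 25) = (s + 4)/(s + 5)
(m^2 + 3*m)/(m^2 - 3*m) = (m + 3)/(m - 3)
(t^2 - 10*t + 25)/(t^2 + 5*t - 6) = (t^2 - 10*t + 25)/(t^2 + 5*t - 6)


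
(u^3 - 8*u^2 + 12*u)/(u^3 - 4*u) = (u - 6)/(u + 2)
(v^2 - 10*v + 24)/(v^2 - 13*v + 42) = (v - 4)/(v - 7)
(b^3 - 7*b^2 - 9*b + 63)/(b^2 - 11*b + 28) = (b^2 - 9)/(b - 4)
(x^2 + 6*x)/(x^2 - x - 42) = x/(x - 7)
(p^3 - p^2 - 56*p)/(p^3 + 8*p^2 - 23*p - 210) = p*(p - 8)/(p^2 + p - 30)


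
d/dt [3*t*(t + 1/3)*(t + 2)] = 9*t^2 + 14*t + 2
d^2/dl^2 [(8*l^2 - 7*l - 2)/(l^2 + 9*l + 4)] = 2*(-79*l^3 - 102*l^2 + 30*l + 226)/(l^6 + 27*l^5 + 255*l^4 + 945*l^3 + 1020*l^2 + 432*l + 64)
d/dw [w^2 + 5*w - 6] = 2*w + 5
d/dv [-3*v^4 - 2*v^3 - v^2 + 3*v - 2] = -12*v^3 - 6*v^2 - 2*v + 3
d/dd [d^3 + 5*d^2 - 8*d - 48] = 3*d^2 + 10*d - 8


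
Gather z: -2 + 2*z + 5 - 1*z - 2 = z + 1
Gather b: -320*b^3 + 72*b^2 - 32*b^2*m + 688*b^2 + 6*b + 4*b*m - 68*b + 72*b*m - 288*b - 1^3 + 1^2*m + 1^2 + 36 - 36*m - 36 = -320*b^3 + b^2*(760 - 32*m) + b*(76*m - 350) - 35*m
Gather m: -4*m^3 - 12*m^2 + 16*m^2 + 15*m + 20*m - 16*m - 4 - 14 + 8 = -4*m^3 + 4*m^2 + 19*m - 10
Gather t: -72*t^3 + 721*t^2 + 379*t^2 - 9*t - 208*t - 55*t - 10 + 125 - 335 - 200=-72*t^3 + 1100*t^2 - 272*t - 420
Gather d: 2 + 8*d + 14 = 8*d + 16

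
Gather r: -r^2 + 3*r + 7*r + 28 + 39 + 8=-r^2 + 10*r + 75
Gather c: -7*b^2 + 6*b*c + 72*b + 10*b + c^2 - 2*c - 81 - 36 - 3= -7*b^2 + 82*b + c^2 + c*(6*b - 2) - 120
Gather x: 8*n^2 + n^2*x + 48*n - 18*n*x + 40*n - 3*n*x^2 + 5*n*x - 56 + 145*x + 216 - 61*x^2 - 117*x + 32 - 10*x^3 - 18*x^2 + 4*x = 8*n^2 + 88*n - 10*x^3 + x^2*(-3*n - 79) + x*(n^2 - 13*n + 32) + 192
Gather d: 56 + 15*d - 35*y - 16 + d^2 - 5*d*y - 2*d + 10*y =d^2 + d*(13 - 5*y) - 25*y + 40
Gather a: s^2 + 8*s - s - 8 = s^2 + 7*s - 8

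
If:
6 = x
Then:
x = 6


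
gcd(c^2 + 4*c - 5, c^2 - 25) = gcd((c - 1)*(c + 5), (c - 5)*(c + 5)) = c + 5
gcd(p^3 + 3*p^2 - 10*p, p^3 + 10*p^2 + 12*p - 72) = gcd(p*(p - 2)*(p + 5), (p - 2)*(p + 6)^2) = p - 2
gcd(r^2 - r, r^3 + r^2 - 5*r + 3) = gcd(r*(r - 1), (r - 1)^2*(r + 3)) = r - 1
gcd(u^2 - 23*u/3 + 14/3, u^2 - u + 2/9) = u - 2/3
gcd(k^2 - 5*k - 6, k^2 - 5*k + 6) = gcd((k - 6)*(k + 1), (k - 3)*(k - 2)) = 1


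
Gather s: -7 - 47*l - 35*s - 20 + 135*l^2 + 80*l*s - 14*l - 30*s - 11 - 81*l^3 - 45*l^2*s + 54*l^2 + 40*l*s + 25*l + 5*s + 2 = -81*l^3 + 189*l^2 - 36*l + s*(-45*l^2 + 120*l - 60) - 36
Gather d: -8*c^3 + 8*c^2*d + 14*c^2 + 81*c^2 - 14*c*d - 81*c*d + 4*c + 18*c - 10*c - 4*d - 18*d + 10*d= -8*c^3 + 95*c^2 + 12*c + d*(8*c^2 - 95*c - 12)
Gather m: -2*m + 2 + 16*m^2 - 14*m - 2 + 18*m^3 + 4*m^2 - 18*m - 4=18*m^3 + 20*m^2 - 34*m - 4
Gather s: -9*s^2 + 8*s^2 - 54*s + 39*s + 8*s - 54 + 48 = -s^2 - 7*s - 6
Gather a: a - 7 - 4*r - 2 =a - 4*r - 9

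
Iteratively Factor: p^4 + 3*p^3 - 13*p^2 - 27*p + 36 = (p + 3)*(p^3 - 13*p + 12) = (p - 1)*(p + 3)*(p^2 + p - 12) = (p - 1)*(p + 3)*(p + 4)*(p - 3)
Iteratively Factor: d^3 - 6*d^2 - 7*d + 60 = (d - 4)*(d^2 - 2*d - 15) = (d - 5)*(d - 4)*(d + 3)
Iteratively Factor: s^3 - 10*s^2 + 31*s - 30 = (s - 3)*(s^2 - 7*s + 10) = (s - 3)*(s - 2)*(s - 5)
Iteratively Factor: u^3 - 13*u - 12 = (u + 3)*(u^2 - 3*u - 4) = (u + 1)*(u + 3)*(u - 4)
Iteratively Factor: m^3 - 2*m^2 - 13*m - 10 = (m + 1)*(m^2 - 3*m - 10) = (m - 5)*(m + 1)*(m + 2)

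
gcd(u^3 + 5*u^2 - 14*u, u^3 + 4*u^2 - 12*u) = u^2 - 2*u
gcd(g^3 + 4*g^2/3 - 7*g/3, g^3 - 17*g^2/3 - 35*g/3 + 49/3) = g^2 + 4*g/3 - 7/3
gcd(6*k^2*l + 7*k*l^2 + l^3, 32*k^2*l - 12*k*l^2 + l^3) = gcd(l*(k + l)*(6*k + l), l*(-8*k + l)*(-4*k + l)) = l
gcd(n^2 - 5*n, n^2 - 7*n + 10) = n - 5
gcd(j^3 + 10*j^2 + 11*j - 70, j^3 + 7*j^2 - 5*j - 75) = j + 5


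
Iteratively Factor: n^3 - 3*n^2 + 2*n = (n)*(n^2 - 3*n + 2) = n*(n - 1)*(n - 2)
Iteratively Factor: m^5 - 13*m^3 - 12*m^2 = (m)*(m^4 - 13*m^2 - 12*m) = m*(m - 4)*(m^3 + 4*m^2 + 3*m) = m*(m - 4)*(m + 1)*(m^2 + 3*m) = m*(m - 4)*(m + 1)*(m + 3)*(m)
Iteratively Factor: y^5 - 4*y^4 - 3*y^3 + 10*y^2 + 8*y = (y - 4)*(y^4 - 3*y^2 - 2*y) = y*(y - 4)*(y^3 - 3*y - 2) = y*(y - 4)*(y + 1)*(y^2 - y - 2) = y*(y - 4)*(y - 2)*(y + 1)*(y + 1)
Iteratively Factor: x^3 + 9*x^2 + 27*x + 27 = (x + 3)*(x^2 + 6*x + 9) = (x + 3)^2*(x + 3)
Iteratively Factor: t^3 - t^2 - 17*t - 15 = (t + 1)*(t^2 - 2*t - 15) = (t - 5)*(t + 1)*(t + 3)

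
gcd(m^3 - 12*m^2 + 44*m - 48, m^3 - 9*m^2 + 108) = m - 6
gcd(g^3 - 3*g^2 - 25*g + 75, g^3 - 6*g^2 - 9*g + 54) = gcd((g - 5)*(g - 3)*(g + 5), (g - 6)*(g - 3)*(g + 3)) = g - 3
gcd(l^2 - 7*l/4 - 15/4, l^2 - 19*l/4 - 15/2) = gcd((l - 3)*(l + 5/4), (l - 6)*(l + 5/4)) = l + 5/4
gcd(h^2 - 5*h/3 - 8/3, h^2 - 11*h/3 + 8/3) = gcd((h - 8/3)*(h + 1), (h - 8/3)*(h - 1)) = h - 8/3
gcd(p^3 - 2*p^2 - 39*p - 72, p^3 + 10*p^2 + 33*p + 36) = p^2 + 6*p + 9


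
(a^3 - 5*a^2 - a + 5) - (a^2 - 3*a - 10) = a^3 - 6*a^2 + 2*a + 15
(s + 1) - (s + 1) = 0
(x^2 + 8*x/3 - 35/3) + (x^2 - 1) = 2*x^2 + 8*x/3 - 38/3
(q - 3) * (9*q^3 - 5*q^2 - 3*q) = 9*q^4 - 32*q^3 + 12*q^2 + 9*q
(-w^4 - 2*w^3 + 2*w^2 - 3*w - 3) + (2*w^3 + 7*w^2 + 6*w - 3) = -w^4 + 9*w^2 + 3*w - 6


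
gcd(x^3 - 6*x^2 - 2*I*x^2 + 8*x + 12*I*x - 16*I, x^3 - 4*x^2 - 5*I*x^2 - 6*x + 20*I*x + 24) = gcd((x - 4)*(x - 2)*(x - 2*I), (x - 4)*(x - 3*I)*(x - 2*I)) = x^2 + x*(-4 - 2*I) + 8*I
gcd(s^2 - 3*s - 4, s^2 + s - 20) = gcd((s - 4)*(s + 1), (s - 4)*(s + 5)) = s - 4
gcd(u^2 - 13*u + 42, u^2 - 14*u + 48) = u - 6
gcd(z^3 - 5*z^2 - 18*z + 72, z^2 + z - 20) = 1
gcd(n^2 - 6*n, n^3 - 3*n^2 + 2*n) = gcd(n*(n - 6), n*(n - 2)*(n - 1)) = n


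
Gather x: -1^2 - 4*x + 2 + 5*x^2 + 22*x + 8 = 5*x^2 + 18*x + 9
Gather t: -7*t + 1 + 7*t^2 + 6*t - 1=7*t^2 - t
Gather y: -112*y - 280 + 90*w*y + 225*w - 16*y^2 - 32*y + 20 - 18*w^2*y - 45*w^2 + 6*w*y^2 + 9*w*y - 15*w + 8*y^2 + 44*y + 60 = -45*w^2 + 210*w + y^2*(6*w - 8) + y*(-18*w^2 + 99*w - 100) - 200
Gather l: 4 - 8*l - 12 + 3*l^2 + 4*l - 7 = 3*l^2 - 4*l - 15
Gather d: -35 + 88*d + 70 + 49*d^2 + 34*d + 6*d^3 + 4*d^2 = 6*d^3 + 53*d^2 + 122*d + 35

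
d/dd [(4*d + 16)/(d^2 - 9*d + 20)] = 4*(-d^2 - 8*d + 56)/(d^4 - 18*d^3 + 121*d^2 - 360*d + 400)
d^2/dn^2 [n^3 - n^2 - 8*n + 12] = 6*n - 2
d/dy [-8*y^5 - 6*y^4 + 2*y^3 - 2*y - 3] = -40*y^4 - 24*y^3 + 6*y^2 - 2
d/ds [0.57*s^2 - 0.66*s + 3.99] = 1.14*s - 0.66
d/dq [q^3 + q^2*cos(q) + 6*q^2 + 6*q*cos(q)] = -q^2*sin(q) + 3*q^2 - 6*q*sin(q) + 2*q*cos(q) + 12*q + 6*cos(q)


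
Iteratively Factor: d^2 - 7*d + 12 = (d - 3)*(d - 4)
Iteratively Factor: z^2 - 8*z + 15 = (z - 3)*(z - 5)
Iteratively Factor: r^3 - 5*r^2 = (r)*(r^2 - 5*r) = r*(r - 5)*(r)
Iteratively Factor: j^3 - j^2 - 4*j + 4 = (j - 1)*(j^2 - 4) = (j - 2)*(j - 1)*(j + 2)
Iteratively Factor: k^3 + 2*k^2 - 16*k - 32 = (k - 4)*(k^2 + 6*k + 8) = (k - 4)*(k + 2)*(k + 4)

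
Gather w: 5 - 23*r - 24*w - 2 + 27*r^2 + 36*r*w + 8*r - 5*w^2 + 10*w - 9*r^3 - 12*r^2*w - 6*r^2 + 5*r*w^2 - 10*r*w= -9*r^3 + 21*r^2 - 15*r + w^2*(5*r - 5) + w*(-12*r^2 + 26*r - 14) + 3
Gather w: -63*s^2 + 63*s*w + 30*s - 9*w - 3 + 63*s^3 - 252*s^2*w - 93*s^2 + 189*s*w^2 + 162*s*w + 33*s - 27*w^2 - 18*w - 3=63*s^3 - 156*s^2 + 63*s + w^2*(189*s - 27) + w*(-252*s^2 + 225*s - 27) - 6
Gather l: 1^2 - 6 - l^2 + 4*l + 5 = -l^2 + 4*l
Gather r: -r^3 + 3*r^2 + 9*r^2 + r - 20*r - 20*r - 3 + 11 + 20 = -r^3 + 12*r^2 - 39*r + 28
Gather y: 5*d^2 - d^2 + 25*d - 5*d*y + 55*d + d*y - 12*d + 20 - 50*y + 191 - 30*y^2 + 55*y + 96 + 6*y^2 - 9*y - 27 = 4*d^2 + 68*d - 24*y^2 + y*(-4*d - 4) + 280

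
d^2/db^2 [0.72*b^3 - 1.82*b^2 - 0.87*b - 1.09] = 4.32*b - 3.64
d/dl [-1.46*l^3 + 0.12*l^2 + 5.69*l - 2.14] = -4.38*l^2 + 0.24*l + 5.69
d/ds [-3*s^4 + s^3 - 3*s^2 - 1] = 3*s*(-4*s^2 + s - 2)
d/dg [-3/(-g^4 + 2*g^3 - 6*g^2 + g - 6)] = 3*(-4*g^3 + 6*g^2 - 12*g + 1)/(g^4 - 2*g^3 + 6*g^2 - g + 6)^2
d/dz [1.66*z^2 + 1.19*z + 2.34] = 3.32*z + 1.19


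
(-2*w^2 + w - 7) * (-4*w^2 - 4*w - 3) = 8*w^4 + 4*w^3 + 30*w^2 + 25*w + 21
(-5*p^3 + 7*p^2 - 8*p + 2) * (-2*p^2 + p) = 10*p^5 - 19*p^4 + 23*p^3 - 12*p^2 + 2*p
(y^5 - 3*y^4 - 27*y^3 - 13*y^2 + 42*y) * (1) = y^5 - 3*y^4 - 27*y^3 - 13*y^2 + 42*y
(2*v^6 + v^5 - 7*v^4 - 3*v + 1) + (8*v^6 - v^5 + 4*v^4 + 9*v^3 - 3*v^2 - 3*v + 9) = 10*v^6 - 3*v^4 + 9*v^3 - 3*v^2 - 6*v + 10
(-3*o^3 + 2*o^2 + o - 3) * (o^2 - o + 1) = -3*o^5 + 5*o^4 - 4*o^3 - 2*o^2 + 4*o - 3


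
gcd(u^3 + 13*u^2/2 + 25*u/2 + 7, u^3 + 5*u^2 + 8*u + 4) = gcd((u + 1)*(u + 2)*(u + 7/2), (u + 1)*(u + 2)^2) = u^2 + 3*u + 2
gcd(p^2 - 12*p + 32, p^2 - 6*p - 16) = p - 8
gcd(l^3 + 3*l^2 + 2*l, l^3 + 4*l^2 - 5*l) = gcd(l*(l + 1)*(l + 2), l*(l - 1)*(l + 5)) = l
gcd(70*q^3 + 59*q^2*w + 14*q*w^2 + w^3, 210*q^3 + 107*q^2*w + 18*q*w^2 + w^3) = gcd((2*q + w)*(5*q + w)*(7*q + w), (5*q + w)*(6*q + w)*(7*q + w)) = 35*q^2 + 12*q*w + w^2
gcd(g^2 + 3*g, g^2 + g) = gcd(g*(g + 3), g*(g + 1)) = g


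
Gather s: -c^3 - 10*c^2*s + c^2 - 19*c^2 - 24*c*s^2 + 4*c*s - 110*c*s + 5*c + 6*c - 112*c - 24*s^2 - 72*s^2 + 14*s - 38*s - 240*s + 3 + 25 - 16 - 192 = -c^3 - 18*c^2 - 101*c + s^2*(-24*c - 96) + s*(-10*c^2 - 106*c - 264) - 180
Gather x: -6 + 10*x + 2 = 10*x - 4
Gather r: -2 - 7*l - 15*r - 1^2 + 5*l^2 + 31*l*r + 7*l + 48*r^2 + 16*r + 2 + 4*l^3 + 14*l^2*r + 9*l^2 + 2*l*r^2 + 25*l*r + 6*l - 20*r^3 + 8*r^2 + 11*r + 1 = 4*l^3 + 14*l^2 + 6*l - 20*r^3 + r^2*(2*l + 56) + r*(14*l^2 + 56*l + 12)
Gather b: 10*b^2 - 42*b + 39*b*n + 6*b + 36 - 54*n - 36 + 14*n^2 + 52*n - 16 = 10*b^2 + b*(39*n - 36) + 14*n^2 - 2*n - 16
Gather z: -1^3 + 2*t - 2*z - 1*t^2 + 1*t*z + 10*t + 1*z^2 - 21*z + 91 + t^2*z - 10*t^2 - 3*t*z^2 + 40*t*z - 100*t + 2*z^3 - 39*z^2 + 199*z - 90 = -11*t^2 - 88*t + 2*z^3 + z^2*(-3*t - 38) + z*(t^2 + 41*t + 176)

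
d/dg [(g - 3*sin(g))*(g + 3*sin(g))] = 2*g - 9*sin(2*g)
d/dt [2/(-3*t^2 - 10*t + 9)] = 4*(3*t + 5)/(3*t^2 + 10*t - 9)^2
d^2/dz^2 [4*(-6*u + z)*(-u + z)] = 8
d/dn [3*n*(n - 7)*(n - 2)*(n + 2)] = 12*n^3 - 63*n^2 - 24*n + 84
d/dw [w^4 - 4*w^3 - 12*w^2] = 4*w*(w^2 - 3*w - 6)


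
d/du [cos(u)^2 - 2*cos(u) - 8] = 2*(1 - cos(u))*sin(u)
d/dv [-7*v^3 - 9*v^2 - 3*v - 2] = -21*v^2 - 18*v - 3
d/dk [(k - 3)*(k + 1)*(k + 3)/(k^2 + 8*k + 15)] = (k^2 + 10*k - 7)/(k^2 + 10*k + 25)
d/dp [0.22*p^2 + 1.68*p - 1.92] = 0.44*p + 1.68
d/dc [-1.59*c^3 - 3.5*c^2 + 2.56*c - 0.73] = -4.77*c^2 - 7.0*c + 2.56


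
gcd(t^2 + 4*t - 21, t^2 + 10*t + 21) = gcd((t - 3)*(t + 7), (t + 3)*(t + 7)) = t + 7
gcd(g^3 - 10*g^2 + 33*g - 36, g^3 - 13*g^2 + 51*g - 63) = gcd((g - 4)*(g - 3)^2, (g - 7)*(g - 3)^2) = g^2 - 6*g + 9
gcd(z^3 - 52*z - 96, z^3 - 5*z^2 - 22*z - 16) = z^2 - 6*z - 16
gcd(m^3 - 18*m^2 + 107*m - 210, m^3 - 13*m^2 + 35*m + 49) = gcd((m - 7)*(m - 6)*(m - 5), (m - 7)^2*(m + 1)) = m - 7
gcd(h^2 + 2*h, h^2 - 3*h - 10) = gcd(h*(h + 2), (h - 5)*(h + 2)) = h + 2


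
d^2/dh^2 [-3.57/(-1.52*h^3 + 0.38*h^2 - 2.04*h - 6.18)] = ((2.7132 - 32.5584*h)*(1.52*h^3 - 0.38*h^2 + 2.04*h + 6.18) + 3.57*(4.56*h^2 - 0.76*h + 2.04)*(9.12*h^2 - 1.52*h + 4.08))/(1.52*h^3 - 0.38*h^2 + 2.04*h + 6.18)^3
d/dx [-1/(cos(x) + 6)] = -sin(x)/(cos(x) + 6)^2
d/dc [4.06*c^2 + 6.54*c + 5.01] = 8.12*c + 6.54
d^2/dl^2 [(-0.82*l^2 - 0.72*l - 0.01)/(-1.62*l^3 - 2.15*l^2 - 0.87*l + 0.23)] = (4.304016*l^6 + 11.337408*l^5 + 8.42724000000001*l^4 + 6.39397200000001*l^3 + 6.014118*l^2 + 2.270826*l + 0.399928)/(4.251528*l^9 + 16.92738*l^8 + 29.315034*l^7 + 26.308799*l^6 + 10.936719*l^5 - 0.252492000000001*l^4 - 1.665693*l^3 - 0.181056*l^2 + 0.138069*l - 0.012167)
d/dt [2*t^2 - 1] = 4*t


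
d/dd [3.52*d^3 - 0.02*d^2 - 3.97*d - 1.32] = 10.56*d^2 - 0.04*d - 3.97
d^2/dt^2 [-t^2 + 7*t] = -2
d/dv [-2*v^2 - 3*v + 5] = -4*v - 3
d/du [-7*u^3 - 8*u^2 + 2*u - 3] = -21*u^2 - 16*u + 2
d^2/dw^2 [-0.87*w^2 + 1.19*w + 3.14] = -1.74000000000000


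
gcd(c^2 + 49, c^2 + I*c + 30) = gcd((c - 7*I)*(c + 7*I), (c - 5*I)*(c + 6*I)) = 1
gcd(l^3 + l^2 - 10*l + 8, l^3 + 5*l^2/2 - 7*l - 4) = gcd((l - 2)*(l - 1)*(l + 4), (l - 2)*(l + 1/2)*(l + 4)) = l^2 + 2*l - 8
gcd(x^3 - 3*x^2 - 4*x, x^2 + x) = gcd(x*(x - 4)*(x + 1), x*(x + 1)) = x^2 + x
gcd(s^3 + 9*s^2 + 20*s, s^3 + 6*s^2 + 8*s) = s^2 + 4*s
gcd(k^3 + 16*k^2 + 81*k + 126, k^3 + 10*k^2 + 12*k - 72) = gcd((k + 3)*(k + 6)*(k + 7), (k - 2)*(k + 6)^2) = k + 6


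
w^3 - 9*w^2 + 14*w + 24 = (w - 6)*(w - 4)*(w + 1)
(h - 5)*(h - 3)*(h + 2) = h^3 - 6*h^2 - h + 30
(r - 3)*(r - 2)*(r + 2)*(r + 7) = r^4 + 4*r^3 - 25*r^2 - 16*r + 84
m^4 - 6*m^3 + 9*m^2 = m^2*(m - 3)^2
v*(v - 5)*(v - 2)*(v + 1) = v^4 - 6*v^3 + 3*v^2 + 10*v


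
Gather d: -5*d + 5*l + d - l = -4*d + 4*l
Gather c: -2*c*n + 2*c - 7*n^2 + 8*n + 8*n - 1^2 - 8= c*(2 - 2*n) - 7*n^2 + 16*n - 9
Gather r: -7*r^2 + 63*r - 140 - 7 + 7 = -7*r^2 + 63*r - 140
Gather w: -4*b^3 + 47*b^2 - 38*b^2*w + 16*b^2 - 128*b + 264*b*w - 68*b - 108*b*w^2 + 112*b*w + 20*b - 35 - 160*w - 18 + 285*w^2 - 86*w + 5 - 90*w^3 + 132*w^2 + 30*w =-4*b^3 + 63*b^2 - 176*b - 90*w^3 + w^2*(417 - 108*b) + w*(-38*b^2 + 376*b - 216) - 48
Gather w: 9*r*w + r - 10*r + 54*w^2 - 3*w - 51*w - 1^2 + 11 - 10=-9*r + 54*w^2 + w*(9*r - 54)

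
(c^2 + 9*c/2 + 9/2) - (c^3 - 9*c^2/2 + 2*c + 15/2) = -c^3 + 11*c^2/2 + 5*c/2 - 3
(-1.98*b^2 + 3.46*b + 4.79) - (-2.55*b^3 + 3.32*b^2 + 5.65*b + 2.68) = 2.55*b^3 - 5.3*b^2 - 2.19*b + 2.11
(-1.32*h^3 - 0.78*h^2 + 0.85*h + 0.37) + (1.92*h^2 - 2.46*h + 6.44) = -1.32*h^3 + 1.14*h^2 - 1.61*h + 6.81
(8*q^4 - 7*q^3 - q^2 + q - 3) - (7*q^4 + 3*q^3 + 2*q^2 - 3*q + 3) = q^4 - 10*q^3 - 3*q^2 + 4*q - 6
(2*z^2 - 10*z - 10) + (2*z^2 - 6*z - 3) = 4*z^2 - 16*z - 13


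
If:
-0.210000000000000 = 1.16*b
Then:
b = -0.18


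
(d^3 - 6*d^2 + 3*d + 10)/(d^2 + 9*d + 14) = (d^3 - 6*d^2 + 3*d + 10)/(d^2 + 9*d + 14)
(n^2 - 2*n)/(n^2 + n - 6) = n/(n + 3)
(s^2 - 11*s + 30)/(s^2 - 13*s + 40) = (s - 6)/(s - 8)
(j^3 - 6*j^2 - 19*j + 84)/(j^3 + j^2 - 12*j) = (j - 7)/j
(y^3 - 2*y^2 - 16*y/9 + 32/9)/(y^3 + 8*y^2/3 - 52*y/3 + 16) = (y + 4/3)/(y + 6)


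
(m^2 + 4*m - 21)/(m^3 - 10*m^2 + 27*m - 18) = (m + 7)/(m^2 - 7*m + 6)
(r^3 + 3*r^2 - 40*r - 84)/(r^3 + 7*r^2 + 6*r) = (r^3 + 3*r^2 - 40*r - 84)/(r*(r^2 + 7*r + 6))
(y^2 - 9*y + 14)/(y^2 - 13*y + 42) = (y - 2)/(y - 6)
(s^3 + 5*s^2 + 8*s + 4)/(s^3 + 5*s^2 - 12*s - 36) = (s^2 + 3*s + 2)/(s^2 + 3*s - 18)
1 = 1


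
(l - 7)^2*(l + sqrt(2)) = l^3 - 14*l^2 + sqrt(2)*l^2 - 14*sqrt(2)*l + 49*l + 49*sqrt(2)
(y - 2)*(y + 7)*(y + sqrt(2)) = y^3 + sqrt(2)*y^2 + 5*y^2 - 14*y + 5*sqrt(2)*y - 14*sqrt(2)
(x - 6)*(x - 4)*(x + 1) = x^3 - 9*x^2 + 14*x + 24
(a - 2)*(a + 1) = a^2 - a - 2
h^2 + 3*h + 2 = (h + 1)*(h + 2)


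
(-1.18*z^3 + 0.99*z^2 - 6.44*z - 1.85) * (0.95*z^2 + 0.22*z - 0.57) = -1.121*z^5 + 0.6809*z^4 - 5.2276*z^3 - 3.7386*z^2 + 3.2638*z + 1.0545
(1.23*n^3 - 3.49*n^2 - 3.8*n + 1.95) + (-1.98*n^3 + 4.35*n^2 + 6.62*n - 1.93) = -0.75*n^3 + 0.859999999999999*n^2 + 2.82*n + 0.02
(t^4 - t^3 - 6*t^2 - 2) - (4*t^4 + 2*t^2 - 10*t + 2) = -3*t^4 - t^3 - 8*t^2 + 10*t - 4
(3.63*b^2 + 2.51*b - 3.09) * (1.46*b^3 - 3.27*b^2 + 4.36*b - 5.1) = 5.2998*b^5 - 8.2055*b^4 + 3.1077*b^3 + 2.5349*b^2 - 26.2734*b + 15.759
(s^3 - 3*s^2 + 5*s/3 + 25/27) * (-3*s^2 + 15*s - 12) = -3*s^5 + 24*s^4 - 62*s^3 + 524*s^2/9 - 55*s/9 - 100/9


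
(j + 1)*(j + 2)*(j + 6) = j^3 + 9*j^2 + 20*j + 12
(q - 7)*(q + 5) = q^2 - 2*q - 35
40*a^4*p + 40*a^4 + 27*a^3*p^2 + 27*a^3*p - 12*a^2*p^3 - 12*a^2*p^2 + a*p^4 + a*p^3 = (-8*a + p)*(-5*a + p)*(a + p)*(a*p + a)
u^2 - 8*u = u*(u - 8)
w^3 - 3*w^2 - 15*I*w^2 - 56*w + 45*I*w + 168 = (w - 3)*(w - 8*I)*(w - 7*I)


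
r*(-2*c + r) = -2*c*r + r^2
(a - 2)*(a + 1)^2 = a^3 - 3*a - 2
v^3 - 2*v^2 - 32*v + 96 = (v - 4)^2*(v + 6)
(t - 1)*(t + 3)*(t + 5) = t^3 + 7*t^2 + 7*t - 15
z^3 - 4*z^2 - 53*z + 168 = (z - 8)*(z - 3)*(z + 7)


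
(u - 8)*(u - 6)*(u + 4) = u^3 - 10*u^2 - 8*u + 192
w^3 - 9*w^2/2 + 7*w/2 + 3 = (w - 3)*(w - 2)*(w + 1/2)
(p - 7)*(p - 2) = p^2 - 9*p + 14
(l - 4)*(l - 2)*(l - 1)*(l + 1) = l^4 - 6*l^3 + 7*l^2 + 6*l - 8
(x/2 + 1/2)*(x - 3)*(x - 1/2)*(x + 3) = x^4/2 + x^3/4 - 19*x^2/4 - 9*x/4 + 9/4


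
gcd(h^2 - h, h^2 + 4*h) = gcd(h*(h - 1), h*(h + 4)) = h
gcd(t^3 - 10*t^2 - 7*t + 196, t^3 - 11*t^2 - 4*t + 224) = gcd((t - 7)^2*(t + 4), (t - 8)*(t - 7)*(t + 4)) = t^2 - 3*t - 28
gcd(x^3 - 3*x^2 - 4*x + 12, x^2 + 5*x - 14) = x - 2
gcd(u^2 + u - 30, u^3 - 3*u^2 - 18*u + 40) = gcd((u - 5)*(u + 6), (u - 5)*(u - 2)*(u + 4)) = u - 5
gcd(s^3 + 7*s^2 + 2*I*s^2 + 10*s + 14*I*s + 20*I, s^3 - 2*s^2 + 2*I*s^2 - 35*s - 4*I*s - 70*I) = s^2 + s*(5 + 2*I) + 10*I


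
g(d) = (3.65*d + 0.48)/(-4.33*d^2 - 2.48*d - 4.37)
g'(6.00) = 0.02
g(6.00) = -0.13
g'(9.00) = 0.01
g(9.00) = -0.09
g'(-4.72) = 0.04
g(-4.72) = 0.19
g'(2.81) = 0.06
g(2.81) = -0.24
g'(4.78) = 0.03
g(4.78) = -0.16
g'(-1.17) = 0.04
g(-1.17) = 0.51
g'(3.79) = 0.04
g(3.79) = -0.19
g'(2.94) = 0.06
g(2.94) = -0.23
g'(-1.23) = 0.07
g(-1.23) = 0.51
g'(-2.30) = 0.13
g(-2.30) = 0.37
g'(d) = (3.65*d + 0.48)*(8.66*d + 2.48)/(-4.33*d^2 - 2.48*d - 4.37)^2 + 3.65/(-4.33*d^2 - 2.48*d - 4.37) = (15.8045*d^2 + 4.1568*d - 14.7601)/(18.7489*d^4 + 21.4768*d^3 + 43.9946*d^2 + 21.6752*d + 19.0969)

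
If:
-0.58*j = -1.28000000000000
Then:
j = 2.21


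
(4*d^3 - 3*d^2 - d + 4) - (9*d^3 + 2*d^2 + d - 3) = -5*d^3 - 5*d^2 - 2*d + 7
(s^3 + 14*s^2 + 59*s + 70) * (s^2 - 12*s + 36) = s^5 + 2*s^4 - 73*s^3 - 134*s^2 + 1284*s + 2520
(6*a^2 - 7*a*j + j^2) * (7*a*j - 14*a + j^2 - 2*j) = 42*a^3*j - 84*a^3 - 43*a^2*j^2 + 86*a^2*j + j^4 - 2*j^3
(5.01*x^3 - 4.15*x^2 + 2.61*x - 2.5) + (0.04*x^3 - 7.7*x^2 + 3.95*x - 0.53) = 5.05*x^3 - 11.85*x^2 + 6.56*x - 3.03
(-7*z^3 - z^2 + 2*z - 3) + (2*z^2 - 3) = -7*z^3 + z^2 + 2*z - 6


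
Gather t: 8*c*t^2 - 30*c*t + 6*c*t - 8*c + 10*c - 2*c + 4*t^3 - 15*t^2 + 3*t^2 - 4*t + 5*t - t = -24*c*t + 4*t^3 + t^2*(8*c - 12)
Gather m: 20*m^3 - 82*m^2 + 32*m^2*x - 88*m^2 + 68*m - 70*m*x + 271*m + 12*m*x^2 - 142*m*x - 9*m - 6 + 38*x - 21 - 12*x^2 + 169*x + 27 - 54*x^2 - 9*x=20*m^3 + m^2*(32*x - 170) + m*(12*x^2 - 212*x + 330) - 66*x^2 + 198*x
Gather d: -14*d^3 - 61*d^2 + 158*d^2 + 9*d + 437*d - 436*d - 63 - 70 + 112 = -14*d^3 + 97*d^2 + 10*d - 21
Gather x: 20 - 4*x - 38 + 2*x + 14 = -2*x - 4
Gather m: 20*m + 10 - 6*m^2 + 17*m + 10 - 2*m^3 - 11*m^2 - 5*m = -2*m^3 - 17*m^2 + 32*m + 20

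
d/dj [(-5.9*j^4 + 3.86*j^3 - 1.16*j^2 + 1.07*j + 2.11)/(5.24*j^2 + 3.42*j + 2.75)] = (-61.832*j^5 - 40.3076*j^4 - 38.4976*j^3 + 22.271*j^2 - 28.4928*j - 4.2737)/(27.4576*j^4 + 35.8416*j^3 + 40.5164*j^2 + 18.81*j + 7.5625)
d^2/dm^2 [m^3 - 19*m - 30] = 6*m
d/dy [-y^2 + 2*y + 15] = 2 - 2*y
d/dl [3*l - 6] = 3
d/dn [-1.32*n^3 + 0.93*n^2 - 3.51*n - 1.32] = -3.96*n^2 + 1.86*n - 3.51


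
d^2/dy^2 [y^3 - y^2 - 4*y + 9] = 6*y - 2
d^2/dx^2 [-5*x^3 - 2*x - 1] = -30*x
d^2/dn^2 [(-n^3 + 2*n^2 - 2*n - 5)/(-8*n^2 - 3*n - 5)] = 10*(29*n^3 + 249*n^2 + 39*n - 47)/(512*n^6 + 576*n^5 + 1176*n^4 + 747*n^3 + 735*n^2 + 225*n + 125)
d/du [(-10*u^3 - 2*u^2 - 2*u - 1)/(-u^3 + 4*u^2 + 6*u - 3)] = (-42*u^4 - 124*u^3 + 83*u^2 + 20*u + 12)/(u^6 - 8*u^5 + 4*u^4 + 54*u^3 + 12*u^2 - 36*u + 9)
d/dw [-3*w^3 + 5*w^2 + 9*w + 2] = -9*w^2 + 10*w + 9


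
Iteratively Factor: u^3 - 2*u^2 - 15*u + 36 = (u - 3)*(u^2 + u - 12) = (u - 3)*(u + 4)*(u - 3)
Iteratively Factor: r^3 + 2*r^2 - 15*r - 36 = (r + 3)*(r^2 - r - 12) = (r - 4)*(r + 3)*(r + 3)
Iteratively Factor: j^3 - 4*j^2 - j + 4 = (j + 1)*(j^2 - 5*j + 4) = (j - 1)*(j + 1)*(j - 4)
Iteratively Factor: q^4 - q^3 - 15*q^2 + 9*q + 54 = (q - 3)*(q^3 + 2*q^2 - 9*q - 18) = (q - 3)^2*(q^2 + 5*q + 6) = (q - 3)^2*(q + 3)*(q + 2)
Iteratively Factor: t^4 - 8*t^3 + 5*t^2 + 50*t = (t - 5)*(t^3 - 3*t^2 - 10*t) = (t - 5)*(t + 2)*(t^2 - 5*t) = (t - 5)^2*(t + 2)*(t)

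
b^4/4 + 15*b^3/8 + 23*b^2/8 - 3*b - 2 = (b/4 + 1)*(b - 1)*(b + 1/2)*(b + 4)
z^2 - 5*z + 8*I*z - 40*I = (z - 5)*(z + 8*I)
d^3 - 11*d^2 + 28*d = d*(d - 7)*(d - 4)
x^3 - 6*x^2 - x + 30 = (x - 5)*(x - 3)*(x + 2)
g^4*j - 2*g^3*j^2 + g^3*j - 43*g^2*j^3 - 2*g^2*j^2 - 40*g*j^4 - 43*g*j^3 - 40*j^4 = (g - 8*j)*(g + j)*(g + 5*j)*(g*j + j)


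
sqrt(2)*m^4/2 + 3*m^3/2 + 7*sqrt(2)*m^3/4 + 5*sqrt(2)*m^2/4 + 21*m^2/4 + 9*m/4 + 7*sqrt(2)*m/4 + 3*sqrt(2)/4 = (m + 1/2)*(m + 3)*(m + sqrt(2)/2)*(sqrt(2)*m/2 + 1)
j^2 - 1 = (j - 1)*(j + 1)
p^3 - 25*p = p*(p - 5)*(p + 5)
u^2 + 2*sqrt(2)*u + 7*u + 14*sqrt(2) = (u + 7)*(u + 2*sqrt(2))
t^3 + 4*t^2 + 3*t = t*(t + 1)*(t + 3)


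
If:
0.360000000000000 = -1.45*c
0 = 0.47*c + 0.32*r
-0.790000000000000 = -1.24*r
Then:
No Solution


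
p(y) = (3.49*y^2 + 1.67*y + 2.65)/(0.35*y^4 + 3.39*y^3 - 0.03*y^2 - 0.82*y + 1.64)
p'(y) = (6.98*y + 1.67)/(0.35*y^4 + 3.39*y^3 - 0.03*y^2 - 0.82*y + 1.64) + (3.49*y^2 + 1.67*y + 2.65)*(-1.4*y^3 - 10.17*y^2 + 0.06*y + 0.82)/(0.35*y^4 + 3.39*y^3 - 0.03*y^2 - 0.82*y + 1.64)^2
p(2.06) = 0.58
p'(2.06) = -0.44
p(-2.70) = -0.53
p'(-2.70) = -0.16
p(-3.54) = -0.44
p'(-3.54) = -0.06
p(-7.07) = -0.52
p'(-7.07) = 0.13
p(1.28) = 1.22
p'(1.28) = -1.43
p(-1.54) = -1.10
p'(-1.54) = -1.46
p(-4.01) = -0.42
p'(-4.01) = -0.03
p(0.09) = 1.80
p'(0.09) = 2.32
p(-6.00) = -0.43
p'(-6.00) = 0.05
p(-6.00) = -0.43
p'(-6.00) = 0.05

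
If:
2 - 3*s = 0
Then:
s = 2/3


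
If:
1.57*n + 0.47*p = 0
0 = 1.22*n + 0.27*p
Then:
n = 0.00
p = 0.00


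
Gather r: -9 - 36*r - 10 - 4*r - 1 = -40*r - 20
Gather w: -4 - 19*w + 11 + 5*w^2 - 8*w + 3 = 5*w^2 - 27*w + 10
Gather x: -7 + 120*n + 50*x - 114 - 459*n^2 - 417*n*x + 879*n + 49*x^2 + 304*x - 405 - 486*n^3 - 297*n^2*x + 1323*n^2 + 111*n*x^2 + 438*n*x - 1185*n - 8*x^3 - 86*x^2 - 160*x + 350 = -486*n^3 + 864*n^2 - 186*n - 8*x^3 + x^2*(111*n - 37) + x*(-297*n^2 + 21*n + 194) - 176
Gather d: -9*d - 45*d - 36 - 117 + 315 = 162 - 54*d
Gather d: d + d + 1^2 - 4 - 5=2*d - 8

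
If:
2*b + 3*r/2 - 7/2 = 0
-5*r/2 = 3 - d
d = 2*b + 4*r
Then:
No Solution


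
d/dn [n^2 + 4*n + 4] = 2*n + 4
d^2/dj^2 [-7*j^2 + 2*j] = -14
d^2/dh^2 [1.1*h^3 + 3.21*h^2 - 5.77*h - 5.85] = 6.6*h + 6.42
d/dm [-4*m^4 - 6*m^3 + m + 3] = -16*m^3 - 18*m^2 + 1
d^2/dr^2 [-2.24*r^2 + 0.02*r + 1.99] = -4.48000000000000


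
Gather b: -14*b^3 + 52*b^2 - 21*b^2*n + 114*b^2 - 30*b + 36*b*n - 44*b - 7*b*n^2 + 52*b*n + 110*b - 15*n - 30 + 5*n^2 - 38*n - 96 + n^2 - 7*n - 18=-14*b^3 + b^2*(166 - 21*n) + b*(-7*n^2 + 88*n + 36) + 6*n^2 - 60*n - 144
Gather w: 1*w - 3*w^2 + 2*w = -3*w^2 + 3*w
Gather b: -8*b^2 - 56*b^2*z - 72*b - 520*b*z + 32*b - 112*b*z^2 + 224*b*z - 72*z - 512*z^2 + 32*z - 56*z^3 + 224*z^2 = b^2*(-56*z - 8) + b*(-112*z^2 - 296*z - 40) - 56*z^3 - 288*z^2 - 40*z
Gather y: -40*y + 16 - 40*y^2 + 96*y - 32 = -40*y^2 + 56*y - 16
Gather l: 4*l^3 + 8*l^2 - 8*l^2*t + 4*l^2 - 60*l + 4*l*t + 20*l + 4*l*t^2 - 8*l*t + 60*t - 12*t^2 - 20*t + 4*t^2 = 4*l^3 + l^2*(12 - 8*t) + l*(4*t^2 - 4*t - 40) - 8*t^2 + 40*t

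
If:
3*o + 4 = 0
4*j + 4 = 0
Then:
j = -1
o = -4/3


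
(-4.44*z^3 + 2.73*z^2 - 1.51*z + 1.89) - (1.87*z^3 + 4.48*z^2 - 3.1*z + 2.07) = -6.31*z^3 - 1.75*z^2 + 1.59*z - 0.18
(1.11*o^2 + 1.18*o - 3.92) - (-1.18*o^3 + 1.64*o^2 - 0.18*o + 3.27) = 1.18*o^3 - 0.53*o^2 + 1.36*o - 7.19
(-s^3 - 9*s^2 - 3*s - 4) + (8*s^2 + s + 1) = -s^3 - s^2 - 2*s - 3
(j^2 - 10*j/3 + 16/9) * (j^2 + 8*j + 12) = j^4 + 14*j^3/3 - 116*j^2/9 - 232*j/9 + 64/3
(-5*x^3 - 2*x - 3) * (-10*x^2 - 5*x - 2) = 50*x^5 + 25*x^4 + 30*x^3 + 40*x^2 + 19*x + 6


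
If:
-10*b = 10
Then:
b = -1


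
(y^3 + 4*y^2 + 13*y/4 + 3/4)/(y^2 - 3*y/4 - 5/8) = 2*(2*y^2 + 7*y + 3)/(4*y - 5)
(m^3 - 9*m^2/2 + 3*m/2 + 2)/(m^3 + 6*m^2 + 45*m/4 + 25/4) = 2*(2*m^3 - 9*m^2 + 3*m + 4)/(4*m^3 + 24*m^2 + 45*m + 25)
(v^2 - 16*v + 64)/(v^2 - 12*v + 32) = (v - 8)/(v - 4)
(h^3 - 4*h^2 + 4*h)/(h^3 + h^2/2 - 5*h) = 2*(h - 2)/(2*h + 5)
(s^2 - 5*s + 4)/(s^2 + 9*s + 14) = (s^2 - 5*s + 4)/(s^2 + 9*s + 14)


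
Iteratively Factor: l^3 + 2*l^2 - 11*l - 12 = (l + 1)*(l^2 + l - 12) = (l + 1)*(l + 4)*(l - 3)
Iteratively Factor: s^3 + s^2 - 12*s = (s - 3)*(s^2 + 4*s) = s*(s - 3)*(s + 4)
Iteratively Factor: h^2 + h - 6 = (h + 3)*(h - 2)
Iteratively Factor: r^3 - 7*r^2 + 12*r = (r - 4)*(r^2 - 3*r) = (r - 4)*(r - 3)*(r)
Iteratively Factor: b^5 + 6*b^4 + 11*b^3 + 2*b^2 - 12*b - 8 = (b - 1)*(b^4 + 7*b^3 + 18*b^2 + 20*b + 8) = (b - 1)*(b + 2)*(b^3 + 5*b^2 + 8*b + 4) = (b - 1)*(b + 1)*(b + 2)*(b^2 + 4*b + 4) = (b - 1)*(b + 1)*(b + 2)^2*(b + 2)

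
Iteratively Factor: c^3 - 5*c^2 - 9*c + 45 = (c + 3)*(c^2 - 8*c + 15) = (c - 5)*(c + 3)*(c - 3)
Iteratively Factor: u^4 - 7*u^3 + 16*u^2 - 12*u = (u - 3)*(u^3 - 4*u^2 + 4*u) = u*(u - 3)*(u^2 - 4*u + 4) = u*(u - 3)*(u - 2)*(u - 2)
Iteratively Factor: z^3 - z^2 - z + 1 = (z - 1)*(z^2 - 1) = (z - 1)^2*(z + 1)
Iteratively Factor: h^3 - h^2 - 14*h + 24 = (h - 3)*(h^2 + 2*h - 8) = (h - 3)*(h + 4)*(h - 2)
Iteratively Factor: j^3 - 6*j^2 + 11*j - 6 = (j - 3)*(j^2 - 3*j + 2) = (j - 3)*(j - 2)*(j - 1)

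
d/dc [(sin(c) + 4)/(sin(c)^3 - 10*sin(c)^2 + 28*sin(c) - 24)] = 2*(-3*sin(c) + cos(c)^2 + 33)*cos(c)/((sin(c) - 6)^2*(sin(c) - 2)^3)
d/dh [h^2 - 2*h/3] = 2*h - 2/3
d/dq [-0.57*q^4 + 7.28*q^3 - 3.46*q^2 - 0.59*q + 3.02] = -2.28*q^3 + 21.84*q^2 - 6.92*q - 0.59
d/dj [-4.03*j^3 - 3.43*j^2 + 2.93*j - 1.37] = -12.09*j^2 - 6.86*j + 2.93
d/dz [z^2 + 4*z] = 2*z + 4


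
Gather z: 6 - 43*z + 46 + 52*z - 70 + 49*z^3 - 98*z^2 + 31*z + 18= 49*z^3 - 98*z^2 + 40*z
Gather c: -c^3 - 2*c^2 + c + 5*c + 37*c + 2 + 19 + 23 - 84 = -c^3 - 2*c^2 + 43*c - 40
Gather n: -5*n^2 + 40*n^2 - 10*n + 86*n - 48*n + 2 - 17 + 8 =35*n^2 + 28*n - 7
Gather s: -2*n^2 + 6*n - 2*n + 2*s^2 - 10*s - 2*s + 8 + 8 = -2*n^2 + 4*n + 2*s^2 - 12*s + 16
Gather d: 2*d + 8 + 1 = 2*d + 9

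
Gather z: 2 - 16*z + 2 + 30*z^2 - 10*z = 30*z^2 - 26*z + 4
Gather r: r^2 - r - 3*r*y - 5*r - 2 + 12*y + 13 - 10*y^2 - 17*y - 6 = r^2 + r*(-3*y - 6) - 10*y^2 - 5*y + 5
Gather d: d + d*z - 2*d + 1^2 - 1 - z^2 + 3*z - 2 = d*(z - 1) - z^2 + 3*z - 2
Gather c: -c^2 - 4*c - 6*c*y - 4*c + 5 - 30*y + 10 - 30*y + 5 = -c^2 + c*(-6*y - 8) - 60*y + 20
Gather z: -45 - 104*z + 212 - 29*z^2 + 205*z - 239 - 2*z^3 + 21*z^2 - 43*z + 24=-2*z^3 - 8*z^2 + 58*z - 48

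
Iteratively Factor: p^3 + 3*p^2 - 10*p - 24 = (p - 3)*(p^2 + 6*p + 8) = (p - 3)*(p + 2)*(p + 4)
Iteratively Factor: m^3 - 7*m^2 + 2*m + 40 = (m + 2)*(m^2 - 9*m + 20) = (m - 4)*(m + 2)*(m - 5)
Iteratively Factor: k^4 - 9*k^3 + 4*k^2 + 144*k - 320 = (k - 4)*(k^3 - 5*k^2 - 16*k + 80) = (k - 5)*(k - 4)*(k^2 - 16) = (k - 5)*(k - 4)*(k + 4)*(k - 4)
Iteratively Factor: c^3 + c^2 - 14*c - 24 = (c + 3)*(c^2 - 2*c - 8) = (c - 4)*(c + 3)*(c + 2)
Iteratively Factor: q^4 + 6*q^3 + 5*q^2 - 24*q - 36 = (q - 2)*(q^3 + 8*q^2 + 21*q + 18) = (q - 2)*(q + 3)*(q^2 + 5*q + 6) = (q - 2)*(q + 3)^2*(q + 2)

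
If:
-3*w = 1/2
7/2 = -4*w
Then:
No Solution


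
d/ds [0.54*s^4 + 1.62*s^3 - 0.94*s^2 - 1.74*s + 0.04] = 2.16*s^3 + 4.86*s^2 - 1.88*s - 1.74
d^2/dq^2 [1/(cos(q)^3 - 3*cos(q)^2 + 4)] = 3*(-12*sin(q)^4 + 24*sin(q)^2 - 3*cos(q) - cos(3*q) - 4)/(4*(cos(q) - 2)^4*(cos(q) + 1)^3)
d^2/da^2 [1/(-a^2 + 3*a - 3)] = 2*(a^2 - 3*a - (2*a - 3)^2 + 3)/(a^2 - 3*a + 3)^3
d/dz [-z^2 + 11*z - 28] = 11 - 2*z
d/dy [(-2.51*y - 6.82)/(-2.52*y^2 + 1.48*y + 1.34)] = (-6.3252*y^2 - 34.3728*y + 6.7302)/(6.3504*y^4 - 7.4592*y^3 - 4.5632*y^2 + 3.9664*y + 1.7956)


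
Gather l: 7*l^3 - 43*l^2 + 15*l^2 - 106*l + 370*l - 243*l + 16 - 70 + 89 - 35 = 7*l^3 - 28*l^2 + 21*l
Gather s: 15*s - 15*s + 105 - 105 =0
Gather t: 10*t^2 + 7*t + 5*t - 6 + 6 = 10*t^2 + 12*t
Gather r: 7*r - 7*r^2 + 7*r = -7*r^2 + 14*r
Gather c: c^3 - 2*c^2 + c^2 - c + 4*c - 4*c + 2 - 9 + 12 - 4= c^3 - c^2 - c + 1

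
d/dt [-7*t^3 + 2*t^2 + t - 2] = -21*t^2 + 4*t + 1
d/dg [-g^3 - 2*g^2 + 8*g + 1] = -3*g^2 - 4*g + 8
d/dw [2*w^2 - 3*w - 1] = 4*w - 3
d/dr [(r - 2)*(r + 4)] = 2*r + 2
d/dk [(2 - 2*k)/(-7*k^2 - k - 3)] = 2*(7*k^2 + k - (k - 1)*(14*k + 1) + 3)/(7*k^2 + k + 3)^2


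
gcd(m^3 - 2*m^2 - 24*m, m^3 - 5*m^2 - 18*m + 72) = m^2 - 2*m - 24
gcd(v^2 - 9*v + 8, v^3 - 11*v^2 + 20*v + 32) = v - 8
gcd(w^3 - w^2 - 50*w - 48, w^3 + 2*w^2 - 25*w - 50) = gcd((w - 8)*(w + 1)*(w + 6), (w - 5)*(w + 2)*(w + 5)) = 1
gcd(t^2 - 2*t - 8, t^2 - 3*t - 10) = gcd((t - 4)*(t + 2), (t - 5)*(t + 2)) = t + 2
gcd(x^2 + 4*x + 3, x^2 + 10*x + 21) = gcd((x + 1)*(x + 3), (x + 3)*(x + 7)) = x + 3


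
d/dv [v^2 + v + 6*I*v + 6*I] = 2*v + 1 + 6*I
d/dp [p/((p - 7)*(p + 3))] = (-p^2 - 21)/(p^4 - 8*p^3 - 26*p^2 + 168*p + 441)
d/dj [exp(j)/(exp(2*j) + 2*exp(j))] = -exp(j)/(exp(j) + 2)^2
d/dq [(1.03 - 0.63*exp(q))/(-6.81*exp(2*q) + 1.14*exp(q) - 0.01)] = (-4.2903*exp(2*q) + 14.0286*exp(q) - 1.1679)*exp(q)/(46.3761*exp(4*q) - 15.5268*exp(3*q) + 1.4358*exp(2*q) - 0.0228*exp(q) + 0.0001)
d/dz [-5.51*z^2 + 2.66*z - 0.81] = 2.66 - 11.02*z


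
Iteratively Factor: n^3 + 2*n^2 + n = (n + 1)*(n^2 + n) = n*(n + 1)*(n + 1)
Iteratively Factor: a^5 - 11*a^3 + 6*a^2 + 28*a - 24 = (a + 2)*(a^4 - 2*a^3 - 7*a^2 + 20*a - 12) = (a - 2)*(a + 2)*(a^3 - 7*a + 6) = (a - 2)*(a - 1)*(a + 2)*(a^2 + a - 6) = (a - 2)*(a - 1)*(a + 2)*(a + 3)*(a - 2)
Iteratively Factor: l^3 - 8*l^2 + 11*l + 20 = (l - 4)*(l^2 - 4*l - 5) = (l - 5)*(l - 4)*(l + 1)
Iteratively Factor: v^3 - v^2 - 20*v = (v + 4)*(v^2 - 5*v) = v*(v + 4)*(v - 5)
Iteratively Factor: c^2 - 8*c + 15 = (c - 3)*(c - 5)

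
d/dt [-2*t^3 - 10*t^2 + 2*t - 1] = -6*t^2 - 20*t + 2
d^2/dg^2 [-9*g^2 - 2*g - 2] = -18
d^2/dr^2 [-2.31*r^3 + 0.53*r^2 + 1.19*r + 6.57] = 1.06 - 13.86*r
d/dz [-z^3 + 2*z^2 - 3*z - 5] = -3*z^2 + 4*z - 3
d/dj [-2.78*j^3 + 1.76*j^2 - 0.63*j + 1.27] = -8.34*j^2 + 3.52*j - 0.63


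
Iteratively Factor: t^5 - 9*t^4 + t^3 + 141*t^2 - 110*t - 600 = (t - 4)*(t^4 - 5*t^3 - 19*t^2 + 65*t + 150) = (t - 5)*(t - 4)*(t^3 - 19*t - 30) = (t - 5)*(t - 4)*(t + 2)*(t^2 - 2*t - 15) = (t - 5)*(t - 4)*(t + 2)*(t + 3)*(t - 5)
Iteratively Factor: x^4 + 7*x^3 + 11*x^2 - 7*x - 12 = (x + 1)*(x^3 + 6*x^2 + 5*x - 12) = (x - 1)*(x + 1)*(x^2 + 7*x + 12) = (x - 1)*(x + 1)*(x + 4)*(x + 3)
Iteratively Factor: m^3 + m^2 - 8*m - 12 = (m - 3)*(m^2 + 4*m + 4) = (m - 3)*(m + 2)*(m + 2)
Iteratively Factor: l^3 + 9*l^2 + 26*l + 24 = (l + 2)*(l^2 + 7*l + 12) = (l + 2)*(l + 3)*(l + 4)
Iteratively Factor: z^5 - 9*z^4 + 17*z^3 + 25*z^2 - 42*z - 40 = (z - 5)*(z^4 - 4*z^3 - 3*z^2 + 10*z + 8) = (z - 5)*(z - 4)*(z^3 - 3*z - 2) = (z - 5)*(z - 4)*(z + 1)*(z^2 - z - 2) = (z - 5)*(z - 4)*(z - 2)*(z + 1)*(z + 1)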